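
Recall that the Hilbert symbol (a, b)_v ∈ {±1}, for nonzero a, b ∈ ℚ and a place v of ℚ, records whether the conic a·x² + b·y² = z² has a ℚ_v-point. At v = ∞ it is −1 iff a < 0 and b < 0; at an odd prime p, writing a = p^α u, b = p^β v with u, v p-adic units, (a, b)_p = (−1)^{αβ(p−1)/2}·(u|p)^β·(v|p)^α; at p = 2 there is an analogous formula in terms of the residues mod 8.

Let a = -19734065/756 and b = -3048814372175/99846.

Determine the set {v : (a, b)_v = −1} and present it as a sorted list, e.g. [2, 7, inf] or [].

Mod squares: a ≡ -1365, b ≡ -858. Check v ∈ {∞, 2, 3, 5, 7, 11, 13, 19, 29, 43, 53}.
v=43: a=43^0·(≡40), b=43^-2·(≡39) mod 43; (40|43)=+1, (39|43)=-1; (−1)^{0·-2·21}·(+1)^-2·(-1)^0 = +1.
v=13: a=13^1·(≡9), b=13^1·(≡9) mod 13; (9|13)=+1, (9|13)=+1; (−1)^{1·1·6}·(+1)^1·(+1)^1 = +1.
v=7: a=7^-1·(≡2), b=7^0·(≡6) mod 7; (2|7)=+1, (6|7)=-1; (−1)^{-1·0·3}·(+1)^0·(-1)^-1 = -1.
v=29: a=29^2·(≡27), b=29^2·(≡19) mod 29; (27|29)=-1, (19|29)=-1; (−1)^{2·2·14}·(-1)^2·(-1)^2 = +1.
v=19: a=19^2·(≡10), b=19^2·(≡7) mod 19; (10|19)=-1, (7|19)=+1; (−1)^{2·2·9}·(-1)^2·(+1)^2 = +1.
v=2: v_2(a)=-2, v_2(b)=-1; units ≡ 3, 3 (mod 8); ε·ε+αω+βω = 1·1+-2·1+-1·1 ≡ 0  ⇒  (a,b)_2 = +1.
v=3: a=3^-3·(≡1), b=3^-3·(≡2) mod 3; (1|3)=+1, (2|3)=-1; (−1)^{-3·-3·1}·(+1)^-3·(-1)^-3 = +1.
v=5: a=5^1·(≡2), b=5^2·(≡3) mod 5; (2|5)=-1, (3|5)=-1; (−1)^{1·2·2}·(-1)^2·(-1)^1 = -1.
v=∞: -1365 < 0 and -858 < 0  ⇒  (a,b)_∞ = -1.
v=11: a=11^0·(≡7), b=11^1·(≡2) mod 11; (7|11)=-1, (2|11)=-1; (−1)^{0·1·5}·(-1)^1·(-1)^0 = -1.
v=53: a=53^0·(≡46), b=53^2·(≡15) mod 53; (46|53)=+1, (15|53)=+1; (−1)^{0·2·26}·(+1)^2·(+1)^0 = +1.
(-1365, -858 / ℚ) ramifies at {5, 7, 11, ∞}: a division algebra.

[5, 7, 11, inf]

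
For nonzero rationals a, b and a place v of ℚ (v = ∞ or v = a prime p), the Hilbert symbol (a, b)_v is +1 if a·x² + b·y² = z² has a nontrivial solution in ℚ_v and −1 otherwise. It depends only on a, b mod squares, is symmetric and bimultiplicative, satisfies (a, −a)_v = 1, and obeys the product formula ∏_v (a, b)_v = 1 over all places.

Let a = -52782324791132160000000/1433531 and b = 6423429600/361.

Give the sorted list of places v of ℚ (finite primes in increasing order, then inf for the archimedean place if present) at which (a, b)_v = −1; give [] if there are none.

(a, b) ≡ (-19635, 14) mod (ℚ^×)²; places V = {2, 3, 5, 7, 11, 17, 19, ∞}.
(a,b)_5: α=7, u≡2; β=2, v≡4 (mod 5); (2|5)=-1, (4|5)=+1; sign (−1)^0·-1^2·+1^7 = +1.
(a,b)_∞: sgn(-19635)=−, sgn(14)=+, so +1.
(a,b)_3: α=3, u≡1; β=4, v≡2 (mod 3); (1|3)=+1, (2|3)=-1; sign (−1)^0·+1^4·-1^3 = -1.
(a,b)_2: α=20, β=5; u≡5, v≡7 (mod 8); ε(u)ε(v)=0·1, αω(v)=20·0, βω(u)=5·1; sum ≡ 1  ⇒  -1.
(a,b)_7: α=5, u≡2; β=3, v≡4 (mod 7); (2|7)=+1, (4|7)=+1; sign (−1)^1·+1^3·+1^5 = -1.
(a,b)_19: α=-4, u≡6; β=-2, v≡2 (mod 19); (6|19)=+1, (2|19)=-1; sign (−1)^0·+1^-2·-1^-4 = +1.
(a,b)_17: α=5, u≡2; β=2, v≡14 (mod 17); (2|17)=+1, (14|17)=-1; sign (−1)^0·+1^2·-1^5 = -1.
(a,b)_11: α=-1, u≡10; β=0, v≡3 (mod 11); (10|11)=-1, (3|11)=+1; sign (−1)^0·-1^0·+1^-1 = +1.
(-19635, 14 / ℚ) ramifies at {2, 3, 7, 17}: a division algebra.

[2, 3, 7, 17]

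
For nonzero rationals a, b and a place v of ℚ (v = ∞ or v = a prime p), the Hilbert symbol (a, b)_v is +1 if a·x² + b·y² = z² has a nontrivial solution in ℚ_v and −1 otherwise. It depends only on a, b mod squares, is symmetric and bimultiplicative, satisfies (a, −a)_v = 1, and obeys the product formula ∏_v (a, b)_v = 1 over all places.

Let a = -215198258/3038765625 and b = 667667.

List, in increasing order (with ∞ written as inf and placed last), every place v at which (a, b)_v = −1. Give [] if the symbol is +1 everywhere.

Mod squares: a ≡ -2, b ≡ 667667. Check v ∈ {∞, 2, 3, 5, 7, 11, 13, 23, 29, 41}.
v=2: v_2(a)=1, v_2(b)=0; units ≡ 7, 3 (mod 8); ε·ε+αω+βω = 1·1+1·1+0·0 ≡ 0  ⇒  (a,b)_2 = +1.
v=41: a=41^2·(≡18), b=41^0·(≡23) mod 41; (18|41)=+1, (23|41)=+1; (−1)^{2·0·20}·(+1)^0·(+1)^2 = +1.
v=7: a=7^-4·(≡3), b=7^1·(≡6) mod 7; (3|7)=-1, (6|7)=-1; (−1)^{-4·1·3}·(-1)^1·(-1)^-4 = -1.
v=13: a=13^0·(≡2), b=13^1·(≡9) mod 13; (2|13)=-1, (9|13)=+1; (−1)^{0·1·6}·(-1)^1·(+1)^0 = -1.
v=29: a=29^0·(≡8), b=29^1·(≡26) mod 29; (8|29)=-1, (26|29)=-1; (−1)^{0·1·14}·(-1)^1·(-1)^0 = -1.
v=5: a=5^-6·(≡2), b=5^0·(≡2) mod 5; (2|5)=-1, (2|5)=-1; (−1)^{-6·0·2}·(-1)^0·(-1)^-6 = +1.
v=3: a=3^-4·(≡1), b=3^0·(≡2) mod 3; (1|3)=+1, (2|3)=-1; (−1)^{-4·0·1}·(+1)^0·(-1)^-4 = +1.
v=11: a=11^2·(≡3), b=11^1·(≡10) mod 11; (3|11)=+1, (10|11)=-1; (−1)^{2·1·5}·(+1)^1·(-1)^2 = +1.
v=∞: -2 < 0 and 667667 > 0  ⇒  (a,b)_∞ = +1.
v=23: a=23^2·(≡7), b=23^1·(≡3) mod 23; (7|23)=-1, (3|23)=+1; (−1)^{2·1·11}·(-1)^1·(+1)^2 = -1.
|Ram(-2, 667667)| = 4, even; anisotropic at {7, 13, 23, 29}.

[7, 13, 23, 29]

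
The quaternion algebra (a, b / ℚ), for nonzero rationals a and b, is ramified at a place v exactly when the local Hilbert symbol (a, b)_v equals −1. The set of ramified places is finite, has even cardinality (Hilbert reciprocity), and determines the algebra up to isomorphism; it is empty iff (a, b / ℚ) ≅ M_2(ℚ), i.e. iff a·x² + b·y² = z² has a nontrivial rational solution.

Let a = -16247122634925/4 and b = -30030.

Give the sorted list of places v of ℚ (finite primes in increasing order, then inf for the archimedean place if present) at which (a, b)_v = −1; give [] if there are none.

Mod squares: a ≡ -13, b ≡ -30030. Check v ∈ {∞, 2, 3, 5, 7, 11, 13}.
v=7: a=7^4·(≡1), b=7^1·(≡1) mod 7; (1|7)=+1, (1|7)=+1; (−1)^{4·1·3}·(+1)^1·(+1)^4 = +1.
v=11: a=11^0·(≡4), b=11^1·(≡9) mod 11; (4|11)=+1, (9|11)=+1; (−1)^{0·1·5}·(+1)^1·(+1)^0 = +1.
v=5: a=5^2·(≡2), b=5^1·(≡4) mod 5; (2|5)=-1, (4|5)=+1; (−1)^{2·1·2}·(-1)^1·(+1)^2 = -1.
v=2: v_2(a)=-2, v_2(b)=1; units ≡ 3, 1 (mod 8); ε·ε+αω+βω = 1·0+-2·0+1·1 ≡ 1  ⇒  (a,b)_2 = -1.
v=3: a=3^6·(≡2), b=3^1·(≡1) mod 3; (2|3)=-1, (1|3)=+1; (−1)^{6·1·1}·(-1)^1·(+1)^6 = -1.
v=13: a=13^5·(≡12), b=13^1·(≡4) mod 13; (12|13)=+1, (4|13)=+1; (−1)^{5·1·6}·(+1)^1·(+1)^5 = +1.
v=∞: -13 < 0 and -30030 < 0  ⇒  (a,b)_∞ = -1.
Ram(-13, -30030) = {2, 3, 5, ∞}; no ℚ_2-point on the conic.

[2, 3, 5, inf]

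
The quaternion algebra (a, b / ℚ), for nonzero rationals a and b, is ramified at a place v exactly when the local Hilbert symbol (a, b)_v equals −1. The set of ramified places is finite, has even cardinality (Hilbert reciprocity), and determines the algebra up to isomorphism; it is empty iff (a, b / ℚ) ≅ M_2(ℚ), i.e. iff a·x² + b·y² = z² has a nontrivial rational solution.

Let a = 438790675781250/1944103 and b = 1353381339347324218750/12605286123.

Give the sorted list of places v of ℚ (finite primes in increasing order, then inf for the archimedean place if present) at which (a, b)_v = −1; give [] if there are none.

(a, b) ≡ (30590, 238602) mod (ℚ^×)²; places V = {2, 3, 5, 7, 13, 17, 19, 23, 31, 41, ∞}.
(a,b)_41: α=0, u≡5; β=-2, v≡8 (mod 41); (5|41)=+1, (8|41)=+1; sign (−1)^0·+1^-2·+1^0 = +1.
(a,b)_13: α=4, u≡1; β=7, v≡11 (mod 13); (1|13)=+1, (11|13)=-1; sign (−1)^0·+1^7·-1^4 = +1.
(a,b)_3: α=2, u≡2; β=-3, v≡1 (mod 3); (2|3)=-1, (1|3)=+1; sign (−1)^0·-1^-3·+1^2 = -1.
(a,b)_19: α=1, u≡15; β=3, v≡10 (mod 19); (15|19)=-1, (10|19)=-1; sign (−1)^1·-1^3·-1^1 = -1.
(a,b)_31: α=-2, u≡21; β=-2, v≡11 (mod 31); (21|31)=-1, (11|31)=-1; sign (−1)^0·-1^-2·-1^-2 = +1.
(a,b)_∞: sgn(30590)=+, sgn(238602)=+, so +1.
(a,b)_17: α=-2, u≡12; β=-2, v≡5 (mod 17); (12|17)=-1, (5|17)=-1; sign (−1)^0·-1^-2·-1^-2 = +1.
(a,b)_23: α=1, u≡10; β=1, v≡9 (mod 23); (10|23)=-1, (9|23)=+1; sign (−1)^1·-1^1·+1^1 = +1.
(a,b)_5: α=9, u≡2; β=10, v≡2 (mod 5); (2|5)=-1, (2|5)=-1; sign (−1)^0·-1^10·-1^9 = -1.
(a,b)_7: α=-1, u≡4; β=1, v≡5 (mod 7); (4|7)=+1, (5|7)=-1; sign (−1)^1·+1^1·-1^-1 = +1.
(a,b)_2: α=1, β=1; u≡7, v≡5 (mod 8); ε(u)ε(v)=1·0, αω(v)=1·1, βω(u)=1·0; sum ≡ 1  ⇒  -1.
|Ram(30590, 238602)| = 4, even; anisotropic at {2, 3, 5, 19}.

[2, 3, 5, 19]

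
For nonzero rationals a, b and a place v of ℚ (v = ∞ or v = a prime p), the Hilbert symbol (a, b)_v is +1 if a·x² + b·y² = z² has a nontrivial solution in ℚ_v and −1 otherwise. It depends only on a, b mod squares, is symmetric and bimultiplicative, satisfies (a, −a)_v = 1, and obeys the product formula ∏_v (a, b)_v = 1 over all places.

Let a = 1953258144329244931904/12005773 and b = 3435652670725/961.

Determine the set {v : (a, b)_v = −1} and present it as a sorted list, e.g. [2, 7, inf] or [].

[13, 17, 19, 23]

Mod squares: a ≡ 55913, b ≡ 7429. Check v ∈ {∞, 2, 5, 11, 13, 17, 19, 23, 29, 31}.
v=5: a=5^0·(≡3), b=5^2·(≡4) mod 5; (3|5)=-1, (4|5)=+1; (−1)^{0·2·2}·(-1)^2·(+1)^0 = +1.
v=31: a=31^-4·(≡14), b=31^-2·(≡8) mod 31; (14|31)=+1, (8|31)=+1; (−1)^{-4·-2·15}·(+1)^-2·(+1)^-4 = +1.
v=∞: 55913 > 0 and 7429 > 0  ⇒  (a,b)_∞ = +1.
v=23: a=23^5·(≡6), b=23^3·(≡1) mod 23; (6|23)=+1, (1|23)=+1; (−1)^{5·3·11}·(+1)^3·(+1)^5 = -1.
v=13: a=13^-1·(≡11), b=13^0·(≡11) mod 13; (11|13)=-1, (11|13)=-1; (−1)^{-1·0·6}·(-1)^0·(-1)^-1 = -1.
v=19: a=19^2·(≡15), b=19^1·(≡9) mod 19; (15|19)=-1, (9|19)=+1; (−1)^{2·1·9}·(-1)^1·(+1)^2 = -1.
v=2: v_2(a)=6, v_2(b)=0; units ≡ 1, 5 (mod 8); ε·ε+αω+βω = 0·0+6·1+0·0 ≡ 0  ⇒  (a,b)_2 = +1.
v=11: a=11^1·(≡9), b=11^2·(≡9) mod 11; (9|11)=+1, (9|11)=+1; (−1)^{1·2·5}·(+1)^2·(+1)^1 = +1.
v=17: a=17^5·(≡13), b=17^3·(≡3) mod 17; (13|17)=+1, (3|17)=-1; (−1)^{5·3·8}·(+1)^3·(-1)^5 = -1.
v=29: a=29^2·(≡24), b=29^0·(≡1) mod 29; (24|29)=+1, (1|29)=+1; (−1)^{2·0·14}·(+1)^0·(+1)^2 = +1.
(55913, 7429 / ℚ) ramifies at {13, 17, 19, 23}: a division algebra.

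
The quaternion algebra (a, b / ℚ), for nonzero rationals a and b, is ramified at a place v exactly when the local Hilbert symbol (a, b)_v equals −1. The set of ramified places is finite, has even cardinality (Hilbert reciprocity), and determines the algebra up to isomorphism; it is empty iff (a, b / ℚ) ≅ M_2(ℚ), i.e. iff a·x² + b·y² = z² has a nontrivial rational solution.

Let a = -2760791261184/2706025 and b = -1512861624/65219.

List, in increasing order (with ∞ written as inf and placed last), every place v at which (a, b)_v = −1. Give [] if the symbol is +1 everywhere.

[2, 17, 19, inf]

Mod squares: a ≡ -154734, b ≡ -634106. Check v ∈ {∞, 2, 3, 5, 7, 11, 17, 19, 37, 41, 47}.
v=2: v_2(a)=15, v_2(b)=3; units ≡ 1, 3 (mod 8); ε·ε+αω+βω = 0·1+15·1+3·0 ≡ 1  ⇒  (a,b)_2 = -1.
v=3: a=3^3·(≡1), b=3^8·(≡1) mod 3; (1|3)=+1, (1|3)=+1; (−1)^{3·8·1}·(+1)^8·(+1)^3 = +1.
v=17: a=17^1·(≡6), b=17^0·(≡14) mod 17; (6|17)=-1, (14|17)=-1; (−1)^{1·0·8}·(-1)^0·(-1)^1 = -1.
v=19: a=19^0·(≡13), b=19^1·(≡1) mod 19; (13|19)=-1, (1|19)=+1; (−1)^{0·1·9}·(-1)^1·(+1)^0 = -1.
v=47: a=47^-2·(≡21), b=47^0·(≡42) mod 47; (21|47)=+1, (42|47)=+1; (−1)^{-2·0·23}·(+1)^0·(+1)^-2 = +1.
v=11: a=11^2·(≡1), b=11^-3·(≡9) mod 11; (1|11)=+1, (9|11)=+1; (−1)^{2·-3·5}·(+1)^-3·(+1)^2 = +1.
v=7: a=7^-2·(≡1), b=7^-2·(≡6) mod 7; (1|7)=+1, (6|7)=-1; (−1)^{-2·-2·3}·(+1)^-2·(-1)^-2 = +1.
v=41: a=41^1·(≡36), b=41^1·(≡4) mod 41; (36|41)=+1, (4|41)=+1; (−1)^{1·1·20}·(+1)^1·(+1)^1 = +1.
v=∞: -154734 < 0 and -634106 < 0  ⇒  (a,b)_∞ = -1.
v=5: a=5^-2·(≡1), b=5^0·(≡4) mod 5; (1|5)=+1, (4|5)=+1; (−1)^{-2·0·2}·(+1)^0·(+1)^-2 = +1.
v=37: a=37^1·(≡21), b=37^1·(≡16) mod 37; (21|37)=+1, (16|37)=+1; (−1)^{1·1·18}·(+1)^1·(+1)^1 = +1.
(-154734, -634106 / ℚ) ramifies at {2, 17, 19, ∞}: a division algebra.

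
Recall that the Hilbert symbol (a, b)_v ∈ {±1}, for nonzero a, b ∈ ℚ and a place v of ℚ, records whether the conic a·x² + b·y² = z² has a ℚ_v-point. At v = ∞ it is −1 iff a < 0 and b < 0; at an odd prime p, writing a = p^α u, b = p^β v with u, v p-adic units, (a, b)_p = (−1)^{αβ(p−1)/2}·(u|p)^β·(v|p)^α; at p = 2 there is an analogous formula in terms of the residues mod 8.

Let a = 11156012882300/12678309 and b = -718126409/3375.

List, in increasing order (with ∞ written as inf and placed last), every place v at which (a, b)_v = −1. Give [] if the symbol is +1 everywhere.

[3, 5, 7, 13]

Mod squares: a ≡ 3003, b ≡ -15015. Check v ∈ {∞, 2, 3, 5, 7, 11, 13, 17, 31, 37, 53}.
v=17: a=17^2·(≡14), b=17^0·(≡2) mod 17; (14|17)=-1, (2|17)=+1; (−1)^{2·0·8}·(-1)^0·(+1)^2 = +1.
v=2: v_2(a)=2, v_2(b)=0; units ≡ 3, 1 (mod 8); ε·ε+αω+βω = 1·0+2·0+0·1 ≡ 0  ⇒  (a,b)_2 = +1.
v=3: a=3^-3·(≡2), b=3^-3·(≡2) mod 3; (2|3)=-1, (2|3)=-1; (−1)^{-3·-3·1}·(-1)^-3·(-1)^-3 = -1.
v=31: a=31^2·(≡27), b=31^0·(≡8) mod 31; (27|31)=-1, (8|31)=+1; (−1)^{2·0·15}·(-1)^0·(+1)^2 = +1.
v=53: a=53^2·(≡22), b=53^0·(≡9) mod 53; (22|53)=-1, (9|53)=+1; (−1)^{2·0·26}·(-1)^0·(+1)^2 = +1.
v=7: a=7^-3·(≡2), b=7^3·(≡2) mod 7; (2|7)=+1, (2|7)=+1; (−1)^{-3·3·3}·(+1)^3·(+1)^-3 = -1.
v=11: a=11^1·(≡5), b=11^5·(≡2) mod 11; (5|11)=+1, (2|11)=-1; (−1)^{1·5·5}·(+1)^5·(-1)^1 = +1.
v=∞: 3003 > 0 and -15015 < 0  ⇒  (a,b)_∞ = +1.
v=37: a=37^-2·(≡6), b=37^0·(≡33) mod 37; (6|37)=-1, (33|37)=+1; (−1)^{-2·0·18}·(-1)^0·(+1)^-2 = +1.
v=5: a=5^2·(≡3), b=5^-3·(≡3) mod 5; (3|5)=-1, (3|5)=-1; (−1)^{2·-3·2}·(-1)^-3·(-1)^2 = -1.
v=13: a=13^1·(≡4), b=13^1·(≡7) mod 13; (4|13)=+1, (7|13)=-1; (−1)^{1·1·6}·(+1)^1·(-1)^1 = -1.
(3003, -15015 / ℚ) ramifies at {3, 5, 7, 13}: a division algebra.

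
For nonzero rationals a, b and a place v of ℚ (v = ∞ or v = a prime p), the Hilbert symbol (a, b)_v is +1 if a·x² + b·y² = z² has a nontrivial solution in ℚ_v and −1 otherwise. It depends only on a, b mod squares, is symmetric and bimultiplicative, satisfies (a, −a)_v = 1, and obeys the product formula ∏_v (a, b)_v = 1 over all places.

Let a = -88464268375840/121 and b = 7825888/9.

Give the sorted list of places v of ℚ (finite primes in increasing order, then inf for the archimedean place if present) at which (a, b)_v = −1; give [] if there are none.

[2, 5, 7, 23, 31, 37]

Mod squares: a ≡ -2302797490, b ≡ 9982. Check v ∈ {∞, 2, 3, 5, 7, 11, 23, 29, 31, 37, 43}.
v=29: a=29^1·(≡16), b=29^0·(≡20) mod 29; (16|29)=+1, (20|29)=+1; (−1)^{1·0·14}·(+1)^0·(+1)^1 = +1.
v=5: a=5^1·(≡2), b=5^0·(≡2) mod 5; (2|5)=-1, (2|5)=-1; (−1)^{1·0·2}·(-1)^0·(-1)^1 = -1.
v=37: a=37^1·(≡4), b=37^0·(≡2) mod 37; (4|37)=+1, (2|37)=-1; (−1)^{1·0·18}·(+1)^0·(-1)^1 = -1.
v=31: a=31^1·(≡21), b=31^1·(≡12) mod 31; (21|31)=-1, (12|31)=-1; (−1)^{1·1·15}·(-1)^1·(-1)^1 = -1.
v=43: a=43^1·(≡23), b=43^0·(≡21) mod 43; (23|43)=+1, (21|43)=+1; (−1)^{1·0·21}·(+1)^0·(+1)^1 = +1.
v=∞: -2302797490 < 0 and 9982 > 0  ⇒  (a,b)_∞ = +1.
v=23: a=23^1·(≡15), b=23^1·(≡7) mod 23; (15|23)=-1, (7|23)=-1; (−1)^{1·1·11}·(-1)^1·(-1)^1 = -1.
v=7: a=7^5·(≡6), b=7^3·(≡5) mod 7; (6|7)=-1, (5|7)=-1; (−1)^{5·3·3}·(-1)^3·(-1)^5 = -1.
v=3: a=3^0·(≡2), b=3^-2·(≡1) mod 3; (2|3)=-1, (1|3)=+1; (−1)^{0·-2·1}·(-1)^-2·(+1)^0 = +1.
v=2: v_2(a)=5, v_2(b)=5; units ≡ 7, 7 (mod 8); ε·ε+αω+βω = 1·1+5·0+5·0 ≡ 1  ⇒  (a,b)_2 = -1.
v=11: a=11^-2·(≡6), b=11^0·(≡9) mod 11; (6|11)=-1, (9|11)=+1; (−1)^{-2·0·5}·(-1)^0·(+1)^-2 = +1.
Ram(-2302797490, 9982) = {2, 5, 7, 23, 31, 37}; no ℚ_2-point on the conic.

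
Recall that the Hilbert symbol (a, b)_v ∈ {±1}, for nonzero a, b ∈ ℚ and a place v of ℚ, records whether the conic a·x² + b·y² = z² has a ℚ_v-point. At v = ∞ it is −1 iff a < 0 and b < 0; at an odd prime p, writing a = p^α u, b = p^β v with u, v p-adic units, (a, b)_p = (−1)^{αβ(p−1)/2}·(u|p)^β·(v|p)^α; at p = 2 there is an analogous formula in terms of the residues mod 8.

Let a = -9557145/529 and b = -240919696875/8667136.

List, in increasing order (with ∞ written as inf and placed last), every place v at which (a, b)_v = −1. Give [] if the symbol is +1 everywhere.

Mod squares: a ≡ -1105, b ≡ -3315. Check v ∈ {∞, 2, 3, 5, 11, 13, 17, 23, 31}.
v=31: a=31^2·(≡3), b=31^2·(≡1) mod 31; (3|31)=-1, (1|31)=+1; (−1)^{2·2·15}·(-1)^2·(+1)^2 = +1.
v=11: a=11^0·(≡7), b=11^2·(≡2) mod 11; (7|11)=-1, (2|11)=-1; (−1)^{0·2·5}·(-1)^2·(-1)^0 = +1.
v=13: a=13^1·(≡7), b=13^1·(≡11) mod 13; (7|13)=-1, (11|13)=-1; (−1)^{1·1·6}·(-1)^1·(-1)^1 = +1.
v=3: a=3^2·(≡2), b=3^1·(≡2) mod 3; (2|3)=-1, (2|3)=-1; (−1)^{2·1·1}·(-1)^1·(-1)^2 = -1.
v=17: a=17^1·(≡11), b=17^1·(≡13) mod 17; (11|17)=-1, (13|17)=+1; (−1)^{1·1·8}·(-1)^1·(+1)^1 = -1.
v=23: a=23^-2·(≡22), b=23^-2·(≡22) mod 23; (22|23)=-1, (22|23)=-1; (−1)^{-2·-2·11}·(-1)^-2·(-1)^-2 = +1.
v=5: a=5^1·(≡4), b=5^5·(≡2) mod 5; (4|5)=+1, (2|5)=-1; (−1)^{1·5·2}·(+1)^5·(-1)^1 = -1.
v=∞: -1105 < 0 and -3315 < 0  ⇒  (a,b)_∞ = -1.
v=2: v_2(a)=0, v_2(b)=-14; units ≡ 7, 5 (mod 8); ε·ε+αω+βω = 1·0+0·1+-14·0 ≡ 0  ⇒  (a,b)_2 = +1.
Ram(-1105, -3315) = {3, 5, 17, ∞}; no ℚ_3-point on the conic.

[3, 5, 17, inf]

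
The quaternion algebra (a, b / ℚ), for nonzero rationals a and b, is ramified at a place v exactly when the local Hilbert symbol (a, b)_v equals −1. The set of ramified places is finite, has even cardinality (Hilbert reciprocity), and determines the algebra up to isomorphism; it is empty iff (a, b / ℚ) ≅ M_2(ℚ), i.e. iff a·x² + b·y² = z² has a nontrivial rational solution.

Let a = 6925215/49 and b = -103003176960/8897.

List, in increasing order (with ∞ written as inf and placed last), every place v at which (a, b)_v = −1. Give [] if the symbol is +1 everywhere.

(a, b) ≡ (3135, -1912855) mod (ℚ^×)²; places V = {2, 3, 5, 7, 11, 19, 31, 41, 43, 47, ∞}.
(a,b)_2: α=0, β=14; u≡7, v≡1 (mod 8); ε(u)ε(v)=1·0, αω(v)=0·0, βω(u)=14·0; sum ≡ 0  ⇒  +1.
(a,b)_7: α=-2, u≡3; β=-1, v≡4 (mod 7); (3|7)=-1, (4|7)=+1; sign (−1)^0·-1^-1·+1^-2 = -1.
(a,b)_41: α=0, u≡24; β=-1, v≡11 (mod 41); (24|41)=-1, (11|41)=-1; sign (−1)^0·-1^-1·-1^0 = -1.
(a,b)_47: α=2, u≡40; β=0, v≡45 (mod 47); (40|47)=-1, (45|47)=-1; sign (−1)^0·-1^0·-1^2 = +1.
(a,b)_31: α=0, u≡19; β=-1, v≡1 (mod 31); (19|31)=+1, (1|31)=+1; sign (−1)^0·+1^-1·+1^0 = +1.
(a,b)_11: α=1, u≡7; β=0, v≡1 (mod 11); (7|11)=-1, (1|11)=+1; sign (−1)^0·-1^0·+1^1 = +1.
(a,b)_43: α=0, u≡18; β=1, v≡12 (mod 43); (18|43)=-1, (12|43)=-1; sign (−1)^0·-1^1·-1^0 = -1.
(a,b)_19: α=1, u≡18; β=2, v≡2 (mod 19); (18|19)=-1, (2|19)=-1; sign (−1)^0·-1^2·-1^1 = -1.
(a,b)_5: α=1, u≡2; β=1, v≡4 (mod 5); (2|5)=-1, (4|5)=+1; sign (−1)^0·-1^1·+1^1 = -1.
(a,b)_∞: sgn(3135)=+, sgn(-1912855)=−, so +1.
(a,b)_3: α=1, u≡1; β=4, v≡2 (mod 3); (1|3)=+1, (2|3)=-1; sign (−1)^0·+1^4·-1^1 = -1.
Ram(3135, -1912855) = {3, 5, 7, 19, 41, 43}; no ℚ_3-point on the conic.

[3, 5, 7, 19, 41, 43]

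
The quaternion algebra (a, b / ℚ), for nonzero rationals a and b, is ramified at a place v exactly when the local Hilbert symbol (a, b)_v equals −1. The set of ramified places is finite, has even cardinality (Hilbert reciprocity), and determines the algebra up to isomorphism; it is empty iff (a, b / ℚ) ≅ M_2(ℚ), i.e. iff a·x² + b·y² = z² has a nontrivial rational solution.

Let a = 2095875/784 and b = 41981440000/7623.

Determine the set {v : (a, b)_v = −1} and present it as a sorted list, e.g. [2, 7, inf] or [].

[5, 7, 23, 31]

Mod squares: a ≡ 115, b ≡ 217. Check v ∈ {∞, 2, 3, 5, 7, 11, 23, 31}.
v=7: a=7^-2·(≡6), b=7^-1·(≡6) mod 7; (6|7)=-1, (6|7)=-1; (−1)^{-2·-1·3}·(-1)^-1·(-1)^-2 = -1.
v=23: a=23^1·(≡11), b=23^2·(≡11) mod 23; (11|23)=-1, (11|23)=-1; (−1)^{1·2·11}·(-1)^2·(-1)^1 = -1.
v=2: v_2(a)=-4, v_2(b)=12; units ≡ 3, 1 (mod 8); ε·ε+αω+βω = 1·0+-4·0+12·1 ≡ 0  ⇒  (a,b)_2 = +1.
v=∞: 115 > 0 and 217 > 0  ⇒  (a,b)_∞ = +1.
v=3: a=3^6·(≡1), b=3^-2·(≡1) mod 3; (1|3)=+1, (1|3)=+1; (−1)^{6·-2·1}·(+1)^-2·(+1)^6 = +1.
v=5: a=5^3·(≡3), b=5^4·(≡3) mod 5; (3|5)=-1, (3|5)=-1; (−1)^{3·4·2}·(-1)^4·(-1)^3 = -1.
v=31: a=31^0·(≡3), b=31^1·(≡28) mod 31; (3|31)=-1, (28|31)=+1; (−1)^{0·1·15}·(-1)^1·(+1)^0 = -1.
v=11: a=11^0·(≡4), b=11^-2·(≡2) mod 11; (4|11)=+1, (2|11)=-1; (−1)^{0·-2·5}·(+1)^-2·(-1)^0 = +1.
(115, 217 / ℚ) ramifies at {5, 7, 23, 31}: a division algebra.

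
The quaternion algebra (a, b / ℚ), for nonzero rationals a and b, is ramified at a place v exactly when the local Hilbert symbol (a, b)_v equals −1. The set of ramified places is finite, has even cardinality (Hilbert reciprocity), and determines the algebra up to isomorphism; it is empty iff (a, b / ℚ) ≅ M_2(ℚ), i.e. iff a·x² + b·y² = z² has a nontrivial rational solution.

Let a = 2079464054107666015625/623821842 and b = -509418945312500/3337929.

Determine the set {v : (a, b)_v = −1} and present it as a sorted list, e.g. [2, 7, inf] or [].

(a, b) ≡ (418, -5) mod (ℚ^×)²; places V = {2, 3, 5, 7, 11, 17, 19, 29, ∞}.
(a,b)_5: α=20, u≡3; β=13, v≡1 (mod 5); (3|5)=-1, (1|5)=+1; sign (−1)^0·-1^13·+1^20 = -1.
(a,b)_19: α=3, u≡15; β=2, v≡12 (mod 19); (15|19)=-1, (12|19)=-1; sign (−1)^0·-1^2·-1^3 = -1.
(a,b)_7: α=-2, u≡6; β=-2, v≡2 (mod 7); (6|7)=-1, (2|7)=+1; sign (−1)^0·-1^-2·+1^-2 = +1.
(a,b)_11: α=1, u≡3; β=0, v≡8 (mod 11); (3|11)=+1, (8|11)=-1; sign (−1)^0·+1^0·-1^1 = -1.
(a,b)_17: α=2, u≡7; β=2, v≡12 (mod 17); (7|17)=-1, (12|17)=-1; sign (−1)^0·-1^2·-1^2 = +1.
(a,b)_29: α=-4, u≡10; β=-2, v≡9 (mod 29); (10|29)=-1, (9|29)=+1; sign (−1)^0·-1^-2·+1^-4 = +1.
(a,b)_3: α=-2, u≡1; β=-4, v≡1 (mod 3); (1|3)=+1, (1|3)=+1; sign (−1)^0·+1^-4·+1^-2 = +1.
(a,b)_∞: sgn(418)=+, sgn(-5)=−, so +1.
(a,b)_2: α=-1, β=2; u≡1, v≡3 (mod 8); ε(u)ε(v)=0·1, αω(v)=-1·1, βω(u)=2·0; sum ≡ 1  ⇒  -1.
|Ram(418, -5)| = 4, even; anisotropic at {2, 5, 11, 19}.

[2, 5, 11, 19]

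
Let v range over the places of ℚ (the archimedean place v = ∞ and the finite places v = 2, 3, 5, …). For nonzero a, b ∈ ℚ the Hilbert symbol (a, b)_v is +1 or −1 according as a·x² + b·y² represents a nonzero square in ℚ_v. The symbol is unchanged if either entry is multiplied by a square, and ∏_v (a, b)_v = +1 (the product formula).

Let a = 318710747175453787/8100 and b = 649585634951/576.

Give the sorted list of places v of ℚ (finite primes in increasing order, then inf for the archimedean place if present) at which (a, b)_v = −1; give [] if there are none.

Mod squares: a ≡ 187, b ≡ 6479. Check v ∈ {∞, 2, 3, 5, 7, 11, 17, 19, 31}.
v=5: a=5^-2·(≡3), b=5^0·(≡1) mod 5; (3|5)=-1, (1|5)=+1; (−1)^{-2·0·2}·(-1)^0·(+1)^-2 = +1.
v=∞: 187 > 0 and 6479 > 0  ⇒  (a,b)_∞ = +1.
v=17: a=17^3·(≡6), b=17^2·(≡15) mod 17; (6|17)=-1, (15|17)=+1; (−1)^{3·2·8}·(-1)^2·(+1)^3 = +1.
v=19: a=19^4·(≡17), b=19^3·(≡18) mod 19; (17|19)=+1, (18|19)=-1; (−1)^{4·3·9}·(+1)^3·(-1)^4 = +1.
v=7: a=7^2·(≡3), b=7^0·(≡4) mod 7; (3|7)=-1, (4|7)=+1; (−1)^{2·0·3}·(-1)^0·(+1)^2 = +1.
v=2: v_2(a)=-2, v_2(b)=-6; units ≡ 3, 7 (mod 8); ε·ε+αω+βω = 1·1+-2·0+-6·1 ≡ 1  ⇒  (a,b)_2 = -1.
v=11: a=11^1·(≡10), b=11^1·(≡8) mod 11; (10|11)=-1, (8|11)=-1; (−1)^{1·1·5}·(-1)^1·(-1)^1 = -1.
v=31: a=31^4·(≡2), b=31^3·(≡11) mod 31; (2|31)=+1, (11|31)=-1; (−1)^{4·3·15}·(+1)^3·(-1)^4 = +1.
v=3: a=3^-4·(≡1), b=3^-2·(≡2) mod 3; (1|3)=+1, (2|3)=-1; (−1)^{-4·-2·1}·(+1)^-2·(-1)^-4 = +1.
Ram(187, 6479) = {2, 11}; no ℚ_2-point on the conic.

[2, 11]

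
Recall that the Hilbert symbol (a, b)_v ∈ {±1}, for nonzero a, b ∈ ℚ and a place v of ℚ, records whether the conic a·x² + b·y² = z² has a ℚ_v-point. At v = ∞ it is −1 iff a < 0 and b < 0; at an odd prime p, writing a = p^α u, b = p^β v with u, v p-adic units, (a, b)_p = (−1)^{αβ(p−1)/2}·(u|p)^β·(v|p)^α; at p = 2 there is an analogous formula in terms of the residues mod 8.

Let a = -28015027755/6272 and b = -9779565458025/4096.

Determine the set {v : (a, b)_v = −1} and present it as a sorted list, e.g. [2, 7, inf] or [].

[11, 19, 23, inf]

(a, b) ≡ (-7590, -209) mod (ℚ^×)²; places V = {2, 3, 5, 7, 11, 13, 19, 23, ∞}.
(a,b)_3: α=1, u≡2; β=4, v≡1 (mod 3); (2|3)=-1, (1|3)=+1; sign (−1)^0·-1^4·+1^1 = +1.
(a,b)_13: α=2, u≡11; β=0, v≡1 (mod 13); (11|13)=-1, (1|13)=+1; sign (−1)^0·-1^0·+1^2 = +1.
(a,b)_5: α=1, u≡2; β=2, v≡4 (mod 5); (2|5)=-1, (4|5)=+1; sign (−1)^0·-1^2·+1^1 = +1.
(a,b)_2: α=-7, β=-12; u≡5, v≡7 (mod 8); ε(u)ε(v)=0·1, αω(v)=-7·0, βω(u)=-12·1; sum ≡ 0  ⇒  +1.
(a,b)_19: α=2, u≡3; β=3, v≡3 (mod 19); (3|19)=-1, (3|19)=-1; sign (−1)^0·-1^3·-1^2 = -1.
(a,b)_23: α=1, u≡15; β=2, v≡19 (mod 23); (15|23)=-1, (19|23)=-1; sign (−1)^0·-1^2·-1^1 = -1.
(a,b)_∞: sgn(-7590)=−, sgn(-209)=−, so -1.
(a,b)_7: α=-2, u≡3; β=0, v≡1 (mod 7); (3|7)=-1, (1|7)=+1; sign (−1)^0·-1^0·+1^-2 = +1.
(a,b)_11: α=3, u≡5; β=3, v≡4 (mod 11); (5|11)=+1, (4|11)=+1; sign (−1)^1·+1^3·+1^3 = -1.
|Ram(-7590, -209)| = 4, even; anisotropic at {11, 19, 23, ∞}.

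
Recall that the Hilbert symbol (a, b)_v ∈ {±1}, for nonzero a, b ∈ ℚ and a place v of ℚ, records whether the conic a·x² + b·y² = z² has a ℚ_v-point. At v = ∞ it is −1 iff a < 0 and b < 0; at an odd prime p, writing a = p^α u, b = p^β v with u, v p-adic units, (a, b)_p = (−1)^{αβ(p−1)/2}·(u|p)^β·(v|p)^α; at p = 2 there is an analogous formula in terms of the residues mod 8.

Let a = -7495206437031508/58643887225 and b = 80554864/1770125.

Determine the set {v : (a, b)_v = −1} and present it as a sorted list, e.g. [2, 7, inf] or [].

(a, b) ≡ (-13, 155) mod (ℚ^×)²; places V = {2, 5, 7, 11, 13, 17, 31, 37, ∞}.
(a,b)_11: α=-2, u≡5; β=0, v≡1 (mod 11); (5|11)=+1, (1|11)=+1; sign (−1)^0·+1^0·+1^-2 = +1.
(a,b)_13: α=3, u≡9; β=2, v≡4 (mod 13); (9|13)=+1, (4|13)=+1; sign (−1)^0·+1^2·+1^3 = +1.
(a,b)_31: α=8, u≡25; β=3, v≡4 (mod 31); (25|31)=+1, (4|31)=+1; sign (−1)^0·+1^3·+1^8 = +1.
(a,b)_17: α=-2, u≡16; β=-2, v≡15 (mod 17); (16|17)=+1, (15|17)=+1; sign (−1)^0·+1^-2·+1^-2 = +1.
(a,b)_∞: sgn(-13)=−, sgn(155)=+, so +1.
(a,b)_7: α=-2, u≡1; β=-2, v≡1 (mod 7); (1|7)=+1, (1|7)=+1; sign (−1)^0·+1^-2·+1^-2 = +1.
(a,b)_37: α=-2, u≡15; β=0, v≡30 (mod 37); (15|37)=-1, (30|37)=+1; sign (−1)^0·-1^0·+1^-2 = +1.
(a,b)_2: α=2, β=4; u≡3, v≡3 (mod 8); ε(u)ε(v)=1·1, αω(v)=2·1, βω(u)=4·1; sum ≡ 1  ⇒  -1.
(a,b)_5: α=-2, u≡3; β=-3, v≡4 (mod 5); (3|5)=-1, (4|5)=+1; sign (−1)^0·-1^-3·+1^-2 = -1.
Ram(-13, 155) = {2, 5}; no ℚ_2-point on the conic.

[2, 5]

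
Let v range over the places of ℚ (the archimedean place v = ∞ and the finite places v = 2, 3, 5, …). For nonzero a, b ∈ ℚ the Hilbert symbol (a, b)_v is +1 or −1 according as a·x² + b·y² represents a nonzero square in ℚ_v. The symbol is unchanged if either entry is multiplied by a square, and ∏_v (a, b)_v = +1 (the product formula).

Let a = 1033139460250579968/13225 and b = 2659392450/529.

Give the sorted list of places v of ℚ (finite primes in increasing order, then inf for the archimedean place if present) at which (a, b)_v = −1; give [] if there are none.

[2, 3, 11, 13]

(a, b) ≡ (7293, 2) mod (ℚ^×)²; places V = {2, 3, 5, 11, 13, 17, 23, ∞}.
(a,b)_11: α=3, u≡1; β=2, v≡10 (mod 11); (1|11)=+1, (10|11)=-1; sign (−1)^0·+1^2·-1^3 = -1.
(a,b)_3: α=5, u≡1; β=2, v≡2 (mod 3); (1|3)=+1, (2|3)=-1; sign (−1)^0·+1^2·-1^5 = -1.
(a,b)_2: α=10, β=1; u≡5, v≡1 (mod 8); ε(u)ε(v)=0·0, αω(v)=10·0, βω(u)=1·1; sum ≡ 1  ⇒  -1.
(a,b)_17: α=5, u≡8; β=2, v≡9 (mod 17); (8|17)=+1, (9|17)=+1; sign (−1)^0·+1^2·+1^5 = +1.
(a,b)_13: α=3, u≡7; β=2, v≡2 (mod 13); (7|13)=-1, (2|13)=-1; sign (−1)^0·-1^2·-1^3 = -1.
(a,b)_5: α=-2, u≡2; β=2, v≡2 (mod 5); (2|5)=-1, (2|5)=-1; sign (−1)^0·-1^2·-1^-2 = +1.
(a,b)_23: α=-2, u≡4; β=-2, v≡16 (mod 23); (4|23)=+1, (16|23)=+1; sign (−1)^0·+1^-2·+1^-2 = +1.
(a,b)_∞: sgn(7293)=+, sgn(2)=+, so +1.
|Ram(7293, 2)| = 4, even; anisotropic at {2, 3, 11, 13}.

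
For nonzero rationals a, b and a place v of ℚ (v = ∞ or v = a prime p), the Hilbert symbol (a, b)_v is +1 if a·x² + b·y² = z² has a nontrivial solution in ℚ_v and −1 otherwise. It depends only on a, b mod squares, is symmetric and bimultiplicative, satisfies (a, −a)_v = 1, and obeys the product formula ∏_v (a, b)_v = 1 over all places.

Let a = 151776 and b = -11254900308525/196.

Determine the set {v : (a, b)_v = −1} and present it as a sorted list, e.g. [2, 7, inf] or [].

Mod squares: a ≡ 1054, b ≡ -26381. Check v ∈ {∞, 2, 3, 5, 7, 17, 23, 31, 37}.
v=37: a=37^0·(≡2), b=37^1·(≡34) mod 37; (2|37)=-1, (34|37)=+1; (−1)^{0·1·18}·(-1)^1·(+1)^0 = -1.
v=∞: 1054 > 0 and -26381 < 0  ⇒  (a,b)_∞ = +1.
v=3: a=3^2·(≡1), b=3^10·(≡1) mod 3; (1|3)=+1, (1|3)=+1; (−1)^{2·10·1}·(+1)^10·(+1)^2 = +1.
v=2: v_2(a)=5, v_2(b)=-2; units ≡ 7, 3 (mod 8); ε·ε+αω+βω = 1·1+5·1+-2·0 ≡ 0  ⇒  (a,b)_2 = +1.
v=23: a=23^0·(≡22), b=23^1·(≡6) mod 23; (22|23)=-1, (6|23)=+1; (−1)^{0·1·11}·(-1)^1·(+1)^0 = -1.
v=31: a=31^1·(≡29), b=31^1·(≡23) mod 31; (29|31)=-1, (23|31)=-1; (−1)^{1·1·15}·(-1)^1·(-1)^1 = -1.
v=17: a=17^1·(≡3), b=17^2·(≡10) mod 17; (3|17)=-1, (10|17)=-1; (−1)^{1·2·8}·(-1)^2·(-1)^1 = -1.
v=5: a=5^0·(≡1), b=5^2·(≡4) mod 5; (1|5)=+1, (4|5)=+1; (−1)^{0·2·2}·(+1)^2·(+1)^0 = +1.
v=7: a=7^0·(≡2), b=7^-2·(≡2) mod 7; (2|7)=+1, (2|7)=+1; (−1)^{0·-2·3}·(+1)^-2·(+1)^0 = +1.
(1054, -26381 / ℚ) ramifies at {17, 23, 31, 37}: a division algebra.

[17, 23, 31, 37]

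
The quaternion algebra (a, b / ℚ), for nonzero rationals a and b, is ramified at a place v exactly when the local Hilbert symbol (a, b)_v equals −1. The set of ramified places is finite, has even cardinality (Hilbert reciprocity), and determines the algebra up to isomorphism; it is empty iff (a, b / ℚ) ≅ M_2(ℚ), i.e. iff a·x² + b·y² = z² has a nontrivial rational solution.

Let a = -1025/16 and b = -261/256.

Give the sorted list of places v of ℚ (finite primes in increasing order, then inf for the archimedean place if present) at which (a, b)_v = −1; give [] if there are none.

[2, 29, 41, inf]

(a, b) ≡ (-41, -29) mod (ℚ^×)²; places V = {2, 3, 5, 29, 41, ∞}.
(a,b)_29: α=0, u≡3; β=1, v≡25 (mod 29); (3|29)=-1, (25|29)=+1; sign (−1)^0·-1^1·+1^0 = -1.
(a,b)_41: α=1, u≡1; β=0, v≡19 (mod 41); (1|41)=+1, (19|41)=-1; sign (−1)^0·+1^0·-1^1 = -1.
(a,b)_∞: sgn(-41)=−, sgn(-29)=−, so -1.
(a,b)_5: α=2, u≡4; β=0, v≡4 (mod 5); (4|5)=+1, (4|5)=+1; sign (−1)^0·+1^0·+1^2 = +1.
(a,b)_3: α=0, u≡1; β=2, v≡1 (mod 3); (1|3)=+1, (1|3)=+1; sign (−1)^0·+1^2·+1^0 = +1.
(a,b)_2: α=-4, β=-8; u≡7, v≡3 (mod 8); ε(u)ε(v)=1·1, αω(v)=-4·1, βω(u)=-8·0; sum ≡ 1  ⇒  -1.
(-41, -29 / ℚ) ramifies at {2, 29, 41, ∞}: a division algebra.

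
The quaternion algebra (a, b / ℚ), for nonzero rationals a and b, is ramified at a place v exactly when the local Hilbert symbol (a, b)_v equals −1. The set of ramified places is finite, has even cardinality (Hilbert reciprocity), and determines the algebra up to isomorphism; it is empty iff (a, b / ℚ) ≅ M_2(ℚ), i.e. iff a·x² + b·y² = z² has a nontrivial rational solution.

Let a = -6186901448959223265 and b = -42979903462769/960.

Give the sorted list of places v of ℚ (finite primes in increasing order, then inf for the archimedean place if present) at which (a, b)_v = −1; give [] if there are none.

[7, 19, 31, inf]

(a, b) ≡ (-665, -55335) mod (ℚ^×)²; places V = {2, 3, 5, 7, 13, 17, 19, 23, 31, ∞}.
(a,b)_7: α=1, u≡6; β=1, v≡5 (mod 7); (6|7)=-1, (5|7)=-1; sign (−1)^1·-1^1·-1^1 = -1.
(a,b)_3: α=2, u≡1; β=-1, v≡2 (mod 3); (1|3)=+1, (2|3)=-1; sign (−1)^0·+1^-1·-1^2 = +1.
(a,b)_23: α=0, u≡1; β=2, v≡13 (mod 23); (1|23)=+1, (13|23)=+1; sign (−1)^0·+1^2·+1^0 = +1.
(a,b)_19: α=5, u≡2; β=4, v≡2 (mod 19); (2|19)=-1, (2|19)=-1; sign (−1)^0·-1^4·-1^5 = -1.
(a,b)_13: α=4, u≡5; β=2, v≡2 (mod 13); (5|13)=-1, (2|13)=-1; sign (−1)^0·-1^2·-1^4 = +1.
(a,b)_2: α=0, β=-6; u≡7, v≡1 (mod 8); ε(u)ε(v)=1·0, αω(v)=0·0, βω(u)=-6·0; sum ≡ 0  ⇒  +1.
(a,b)_5: α=1, u≡2; β=-1, v≡3 (mod 5); (2|5)=-1, (3|5)=-1; sign (−1)^0·-1^-1·-1^1 = +1.
(a,b)_∞: sgn(-665)=−, sgn(-55335)=−, so -1.
(a,b)_31: α=2, u≡11; β=1, v≡17 (mod 31); (11|31)=-1, (17|31)=-1; sign (−1)^0·-1^1·-1^2 = -1.
(a,b)_17: α=2, u≡9; β=1, v≡1 (mod 17); (9|17)=+1, (1|17)=+1; sign (−1)^0·+1^1·+1^2 = +1.
(-665, -55335 / ℚ) ramifies at {7, 19, 31, ∞}: a division algebra.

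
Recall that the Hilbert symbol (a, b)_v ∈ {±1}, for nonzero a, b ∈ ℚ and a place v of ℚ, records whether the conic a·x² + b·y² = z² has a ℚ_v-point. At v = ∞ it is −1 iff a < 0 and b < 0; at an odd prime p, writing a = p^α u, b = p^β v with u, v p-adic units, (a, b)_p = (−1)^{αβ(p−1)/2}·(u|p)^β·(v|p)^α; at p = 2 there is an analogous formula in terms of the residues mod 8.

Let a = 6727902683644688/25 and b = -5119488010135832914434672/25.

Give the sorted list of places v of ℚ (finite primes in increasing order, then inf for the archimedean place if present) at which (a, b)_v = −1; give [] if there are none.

[7, 17, 31, 41]

Mod squares: a ≡ 17, b ≡ -4973423. Check v ∈ {∞, 2, 3, 5, 7, 13, 17, 31, 41, 43}.
v=7: a=7^2·(≡3), b=7^3·(≡2) mod 7; (3|7)=-1, (2|7)=+1; (−1)^{2·3·3}·(-1)^3·(+1)^2 = -1.
v=17: a=17^1·(≡16), b=17^2·(≡11) mod 17; (16|17)=+1, (11|17)=-1; (−1)^{1·2·8}·(+1)^2·(-1)^1 = -1.
v=41: a=41^2·(≡35), b=41^3·(≡31) mod 41; (35|41)=-1, (31|41)=+1; (−1)^{2·3·20}·(-1)^3·(+1)^2 = -1.
v=13: a=13^2·(≡10), b=13^3·(≡2) mod 13; (10|13)=+1, (2|13)=-1; (−1)^{2·3·6}·(+1)^3·(-1)^2 = +1.
v=43: a=43^2·(≡23), b=43^3·(≡23) mod 43; (23|43)=+1, (23|43)=+1; (−1)^{2·3·21}·(+1)^3·(+1)^2 = +1.
v=3: a=3^0·(≡2), b=3^2·(≡1) mod 3; (2|3)=-1, (1|3)=+1; (−1)^{0·2·1}·(-1)^2·(+1)^0 = +1.
v=31: a=31^2·(≡23), b=31^3·(≡27) mod 31; (23|31)=-1, (27|31)=-1; (−1)^{2·3·15}·(-1)^3·(-1)^2 = -1.
v=2: v_2(a)=4, v_2(b)=4; units ≡ 1, 1 (mod 8); ε·ε+αω+βω = 0·0+4·0+4·0 ≡ 0  ⇒  (a,b)_2 = +1.
v=∞: 17 > 0 and -4973423 < 0  ⇒  (a,b)_∞ = +1.
v=5: a=5^-2·(≡3), b=5^-2·(≡3) mod 5; (3|5)=-1, (3|5)=-1; (−1)^{-2·-2·2}·(-1)^-2·(-1)^-2 = +1.
(17, -4973423 / ℚ) ramifies at {7, 17, 31, 41}: a division algebra.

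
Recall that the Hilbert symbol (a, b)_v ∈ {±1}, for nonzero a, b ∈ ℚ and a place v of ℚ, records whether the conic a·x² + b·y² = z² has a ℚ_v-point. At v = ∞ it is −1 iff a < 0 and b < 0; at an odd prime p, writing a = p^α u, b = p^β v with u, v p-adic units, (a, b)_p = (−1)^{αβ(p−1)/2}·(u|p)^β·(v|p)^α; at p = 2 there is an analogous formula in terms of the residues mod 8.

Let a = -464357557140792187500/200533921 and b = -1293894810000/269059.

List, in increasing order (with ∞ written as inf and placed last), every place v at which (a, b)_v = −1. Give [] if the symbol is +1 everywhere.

Mod squares: a ≡ -3, b ≡ -374699. Check v ∈ {∞, 2, 3, 5, 7, 13, 17, 19, 37, 41}.
v=41: a=41^2·(≡7), b=41^1·(≡36) mod 41; (7|41)=-1, (36|41)=+1; (−1)^{2·1·20}·(-1)^1·(+1)^2 = -1.
v=2: v_2(a)=2, v_2(b)=4; units ≡ 5, 5 (mod 8); ε·ε+αω+βω = 0·0+2·1+4·1 ≡ 0  ⇒  (a,b)_2 = +1.
v=13: a=13^0·(≡3), b=13^1·(≡11) mod 13; (3|13)=+1, (11|13)=-1; (−1)^{0·1·6}·(+1)^1·(-1)^0 = +1.
v=3: a=3^17·(≡2), b=3^8·(≡1) mod 3; (2|3)=-1, (1|3)=+1; (−1)^{17·8·1}·(-1)^8·(+1)^17 = +1.
v=37: a=37^2·(≡3), b=37^1·(≡27) mod 37; (3|37)=+1, (27|37)=+1; (−1)^{2·1·18}·(+1)^1·(+1)^2 = +1.
v=7: a=7^-4·(≡4), b=7^-2·(≡4) mod 7; (4|7)=+1, (4|7)=+1; (−1)^{-4·-2·3}·(+1)^-2·(+1)^-4 = +1.
v=5: a=5^8·(≡2), b=5^4·(≡1) mod 5; (2|5)=-1, (1|5)=+1; (−1)^{8·4·2}·(-1)^4·(+1)^8 = +1.
v=17: a=17^-4·(≡14), b=17^-2·(≡16) mod 17; (14|17)=-1, (16|17)=+1; (−1)^{-4·-2·8}·(-1)^-2·(+1)^-4 = +1.
v=∞: -3 < 0 and -374699 < 0  ⇒  (a,b)_∞ = -1.
v=19: a=19^0·(≡5), b=19^-1·(≡6) mod 19; (5|19)=+1, (6|19)=+1; (−1)^{0·-1·9}·(+1)^-1·(+1)^0 = +1.
(-3, -374699 / ℚ) ramifies at {41, ∞}: a division algebra.

[41, inf]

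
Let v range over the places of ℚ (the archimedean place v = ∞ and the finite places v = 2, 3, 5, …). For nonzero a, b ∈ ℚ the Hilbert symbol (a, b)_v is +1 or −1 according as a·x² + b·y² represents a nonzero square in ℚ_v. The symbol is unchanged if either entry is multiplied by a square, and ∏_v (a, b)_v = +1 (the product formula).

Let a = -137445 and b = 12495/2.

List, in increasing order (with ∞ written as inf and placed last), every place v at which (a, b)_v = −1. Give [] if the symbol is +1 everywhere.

(a, b) ≡ (-2805, 510) mod (ℚ^×)²; places V = {2, 3, 5, 7, 11, 17, ∞}.
(a,b)_11: α=1, u≡1; β=0, v≡5 (mod 11); (1|11)=+1, (5|11)=+1; sign (−1)^0·+1^0·+1^1 = +1.
(a,b)_7: α=2, u≡2; β=2, v≡5 (mod 7); (2|7)=+1, (5|7)=-1; sign (−1)^0·+1^2·-1^2 = +1.
(a,b)_5: α=1, u≡1; β=1, v≡2 (mod 5); (1|5)=+1, (2|5)=-1; sign (−1)^0·+1^1·-1^1 = -1.
(a,b)_2: α=0, β=-1; u≡3, v≡7 (mod 8); ε(u)ε(v)=1·1, αω(v)=0·0, βω(u)=-1·1; sum ≡ 0  ⇒  +1.
(a,b)_17: α=1, u≡7; β=1, v≡2 (mod 17); (7|17)=-1, (2|17)=+1; sign (−1)^0·-1^1·+1^1 = -1.
(a,b)_3: α=1, u≡1; β=1, v≡2 (mod 3); (1|3)=+1, (2|3)=-1; sign (−1)^1·+1^1·-1^1 = +1.
(a,b)_∞: sgn(-2805)=−, sgn(510)=+, so +1.
|Ram(-2805, 510)| = 2, even; anisotropic at {5, 17}.

[5, 17]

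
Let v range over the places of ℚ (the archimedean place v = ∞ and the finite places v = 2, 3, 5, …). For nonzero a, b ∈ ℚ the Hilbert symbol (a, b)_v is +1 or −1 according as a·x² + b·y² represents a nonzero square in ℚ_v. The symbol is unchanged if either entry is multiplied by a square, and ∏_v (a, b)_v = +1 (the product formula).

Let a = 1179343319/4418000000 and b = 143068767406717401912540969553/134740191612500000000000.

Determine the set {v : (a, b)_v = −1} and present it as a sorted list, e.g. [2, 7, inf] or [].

[19, 23]

Mod squares: a ≡ 1102, b ≡ 25346. Check v ∈ {∞, 2, 5, 7, 11, 19, 23, 29, 37, 47}.
v=5: a=5^-6·(≡2), b=5^-14·(≡4) mod 5; (2|5)=-1, (4|5)=+1; (−1)^{-6·-14·2}·(-1)^-14·(+1)^-6 = +1.
v=11: a=11^2·(≡8), b=11^6·(≡8) mod 11; (8|11)=-1, (8|11)=-1; (−1)^{2·6·5}·(-1)^6·(-1)^2 = +1.
v=7: a=7^2·(≡5), b=7^6·(≡6) mod 7; (5|7)=-1, (6|7)=-1; (−1)^{2·6·3}·(-1)^6·(-1)^2 = +1.
v=∞: 1102 > 0 and 25346 > 0  ⇒  (a,b)_∞ = +1.
v=2: v_2(a)=-7, v_2(b)=-11; units ≡ 7, 1 (mod 8); ε·ε+αω+βω = 1·0+-7·0+-11·0 ≡ 0  ⇒  (a,b)_2 = +1.
v=19: a=19^3·(≡7), b=19^7·(≡16) mod 19; (7|19)=+1, (16|19)=+1; (−1)^{3·7·9}·(+1)^7·(+1)^3 = -1.
v=29: a=29^1·(≡20), b=29^3·(≡9) mod 29; (20|29)=+1, (9|29)=+1; (−1)^{1·3·14}·(+1)^3·(+1)^1 = +1.
v=37: a=37^0·(≡29), b=37^2·(≡4) mod 37; (29|37)=-1, (4|37)=+1; (−1)^{0·2·18}·(-1)^2·(+1)^0 = +1.
v=47: a=47^-2·(≡42), b=47^-6·(≡22) mod 47; (42|47)=+1, (22|47)=-1; (−1)^{-2·-6·23}·(+1)^-6·(-1)^-2 = +1.
v=23: a=23^0·(≡22), b=23^1·(≡10) mod 23; (22|23)=-1, (10|23)=-1; (−1)^{0·1·11}·(-1)^1·(-1)^0 = -1.
(1102, 25346 / ℚ) ramifies at {19, 23}: a division algebra.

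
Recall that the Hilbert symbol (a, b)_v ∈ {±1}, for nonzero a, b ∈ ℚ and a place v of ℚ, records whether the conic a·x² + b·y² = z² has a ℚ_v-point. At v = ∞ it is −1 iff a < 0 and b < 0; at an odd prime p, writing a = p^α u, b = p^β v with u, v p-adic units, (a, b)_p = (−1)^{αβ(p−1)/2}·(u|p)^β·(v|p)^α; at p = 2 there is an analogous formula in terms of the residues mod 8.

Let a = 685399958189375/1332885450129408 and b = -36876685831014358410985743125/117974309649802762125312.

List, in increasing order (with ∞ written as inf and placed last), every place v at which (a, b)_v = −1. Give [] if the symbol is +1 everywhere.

Mod squares: a ≡ 1054, b ≡ -682. Check v ∈ {∞, 2, 3, 5, 7, 11, 13, 17, 29, 31}.
v=13: a=13^2·(≡12), b=13^4·(≡6) mod 13; (12|13)=+1, (6|13)=-1; (−1)^{2·4·6}·(+1)^4·(-1)^2 = +1.
v=11: a=11^4·(≡4), b=11^11·(≡5) mod 11; (4|11)=+1, (5|11)=+1; (−1)^{4·11·5}·(+1)^11·(+1)^4 = +1.
v=31: a=31^1·(≡15), b=31^3·(≡19) mod 31; (15|31)=-1, (19|31)=+1; (−1)^{1·3·15}·(-1)^3·(+1)^1 = +1.
v=∞: 1054 > 0 and -682 < 0  ⇒  (a,b)_∞ = +1.
v=17: a=17^1·(≡3), b=17^2·(≡2) mod 17; (3|17)=-1, (2|17)=+1; (−1)^{1·2·8}·(-1)^2·(+1)^1 = +1.
v=3: a=3^-2·(≡1), b=3^-4·(≡2) mod 3; (1|3)=+1, (2|3)=-1; (−1)^{-2·-4·1}·(+1)^-4·(-1)^-2 = +1.
v=2: v_2(a)=-19, v_2(b)=-31; units ≡ 7, 3 (mod 8); ε·ε+αω+βω = 1·1+-19·1+-31·0 ≡ 0  ⇒  (a,b)_2 = +1.
v=7: a=7^-10·(≡4), b=7^-14·(≡1) mod 7; (4|7)=+1, (1|7)=+1; (−1)^{-10·-14·3}·(+1)^-14·(+1)^-10 = +1.
v=5: a=5^4·(≡1), b=5^4·(≡3) mod 5; (1|5)=+1, (3|5)=-1; (−1)^{4·4·2}·(+1)^4·(-1)^4 = +1.
v=29: a=29^2·(≡14), b=29^2·(≡10) mod 29; (14|29)=-1, (10|29)=-1; (−1)^{2·2·14}·(-1)^2·(-1)^2 = +1.
Every local symbol is +1, so the conic 1054·x² + -682·y² = z² has ℚ_v-points for all v and hence a ℚ-point; (a, b / ℚ) ≅ M_2(ℚ).

[]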